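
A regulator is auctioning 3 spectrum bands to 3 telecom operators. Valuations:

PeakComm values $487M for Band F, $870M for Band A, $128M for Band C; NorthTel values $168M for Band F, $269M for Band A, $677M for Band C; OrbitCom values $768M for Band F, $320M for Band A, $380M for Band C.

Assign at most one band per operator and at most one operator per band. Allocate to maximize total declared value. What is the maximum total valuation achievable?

Maximum total: $2315M

Optimal: PeakComm→Band A ($870M), NorthTel→Band C ($677M), OrbitCom→Band F ($768M) — total 870+677+768 = $2315M.
Swapping PeakComm↔NorthTel (PeakComm→Band C $128M, NorthTel→Band A $269M) loses 1150.
Every other assignment is strictly worse.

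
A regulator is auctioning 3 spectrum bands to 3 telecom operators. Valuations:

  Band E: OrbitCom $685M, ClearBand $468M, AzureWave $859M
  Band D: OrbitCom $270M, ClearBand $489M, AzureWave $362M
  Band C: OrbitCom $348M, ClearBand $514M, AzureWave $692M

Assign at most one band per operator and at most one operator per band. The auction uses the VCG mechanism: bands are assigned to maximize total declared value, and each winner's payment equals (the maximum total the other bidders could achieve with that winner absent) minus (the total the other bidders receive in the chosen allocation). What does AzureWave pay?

AzureWave pays $25M.

Efficient allocation: OrbitCom→Band E ($685M), ClearBand→Band D ($489M), AzureWave→Band C ($692M); total welfare W = $1866M.
AzureWave receives Band C at value $692M, so the others get W − 692 = $1174M.
Without AzureWave: best allocation of the remaining 2 bidders over all 3 bands is OrbitCom→Band E ($685M), ClearBand→Band C ($514M), total $1199M.
VCG payment = (others' best without AzureWave) − (others' welfare with AzureWave) = 1199 − 1174 = $25M.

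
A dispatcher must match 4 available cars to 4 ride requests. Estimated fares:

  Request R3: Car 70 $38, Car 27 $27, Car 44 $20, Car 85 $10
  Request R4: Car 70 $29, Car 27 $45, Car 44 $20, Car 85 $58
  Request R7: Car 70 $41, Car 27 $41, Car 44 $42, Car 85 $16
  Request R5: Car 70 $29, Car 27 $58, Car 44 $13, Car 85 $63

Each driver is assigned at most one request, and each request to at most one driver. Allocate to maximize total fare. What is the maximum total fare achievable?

Optimal: Car 70→Request R3 ($38), Car 27→Request R5 ($58), Car 44→Request R7 ($42), Car 85→Request R4 ($58) — total 38+58+42+58 = $196.
Max-entry greedy (repeatedly take the single best remaining cell) gives $188, worse by 8.
Swapping Car 85↔Car 70 (Car 85→Request R3 $10, Car 70→Request R4 $29) loses 57.

Max total: $196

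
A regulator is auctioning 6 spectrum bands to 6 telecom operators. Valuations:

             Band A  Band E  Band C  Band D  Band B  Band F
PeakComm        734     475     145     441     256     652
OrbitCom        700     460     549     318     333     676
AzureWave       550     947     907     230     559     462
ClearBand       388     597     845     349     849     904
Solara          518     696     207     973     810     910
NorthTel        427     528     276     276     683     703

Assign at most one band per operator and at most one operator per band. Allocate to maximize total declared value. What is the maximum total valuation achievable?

Max total: $4858M

Optimal: PeakComm→Band A ($734M), OrbitCom→Band F ($676M), AzureWave→Band E ($947M), ClearBand→Band C ($845M), Solara→Band D ($973M), NorthTel→Band B ($683M) — total 734+676+947+845+973+683 = $4858M.
Max-entry greedy (repeatedly take the single best remaining cell) gives $4790M, worse by 68.
Next-best assignment: PeakComm→Band F, OrbitCom→Band A, AzureWave→Band E, ClearBand→Band C, Solara→Band D, NorthTel→Band B = $4800M.
Checked against all permutations: $4858M is optimal.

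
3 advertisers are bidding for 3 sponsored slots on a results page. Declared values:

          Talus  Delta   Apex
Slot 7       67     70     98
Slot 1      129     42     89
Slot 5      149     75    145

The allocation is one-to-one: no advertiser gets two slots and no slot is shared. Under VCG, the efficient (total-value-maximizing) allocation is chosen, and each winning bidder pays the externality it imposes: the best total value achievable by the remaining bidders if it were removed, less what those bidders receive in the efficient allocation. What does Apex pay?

Apex pays $20.

Efficient allocation: Talus→Slot 1 ($129), Delta→Slot 7 ($70), Apex→Slot 5 ($145); total welfare W = $344.
Apex receives Slot 5 at value $145, so the others get W − 145 = $199.
Without Apex: best allocation of the remaining 2 bidders over all 3 slots is Talus→Slot 5 ($149), Delta→Slot 7 ($70), total $219.
VCG payment = (others' best without Apex) − (others' welfare with Apex) = 219 − 199 = $20.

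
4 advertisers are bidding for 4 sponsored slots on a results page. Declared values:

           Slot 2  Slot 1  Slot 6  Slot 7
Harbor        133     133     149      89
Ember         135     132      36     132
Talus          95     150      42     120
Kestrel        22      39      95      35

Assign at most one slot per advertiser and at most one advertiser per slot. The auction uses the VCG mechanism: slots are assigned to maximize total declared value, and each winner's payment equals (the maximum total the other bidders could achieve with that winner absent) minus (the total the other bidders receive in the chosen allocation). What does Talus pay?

Talus pays $3.

Efficient allocation: Harbor→Slot 2 ($133), Ember→Slot 7 ($132), Talus→Slot 1 ($150), Kestrel→Slot 6 ($95); total welfare W = $510.
Talus receives Slot 1 at value $150, so the others get W − 150 = $360.
Without Talus: best allocation of the remaining 3 bidders over all 4 slots is Harbor→Slot 1 ($133), Ember→Slot 2 ($135), Kestrel→Slot 6 ($95), total $363.
VCG payment = (others' best without Talus) − (others' welfare with Talus) = 363 − 360 = $3.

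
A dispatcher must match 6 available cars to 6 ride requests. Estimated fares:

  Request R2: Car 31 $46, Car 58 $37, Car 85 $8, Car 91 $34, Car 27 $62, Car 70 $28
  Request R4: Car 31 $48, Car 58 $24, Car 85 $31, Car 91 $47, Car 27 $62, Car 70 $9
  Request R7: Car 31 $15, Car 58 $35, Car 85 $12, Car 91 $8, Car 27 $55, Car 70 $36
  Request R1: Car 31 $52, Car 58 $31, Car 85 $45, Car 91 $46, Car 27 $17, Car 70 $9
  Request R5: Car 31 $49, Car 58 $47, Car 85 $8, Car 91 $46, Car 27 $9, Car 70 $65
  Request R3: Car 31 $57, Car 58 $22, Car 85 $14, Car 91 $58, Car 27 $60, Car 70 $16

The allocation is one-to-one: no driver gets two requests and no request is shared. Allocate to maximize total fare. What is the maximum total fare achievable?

Max total: $313

Optimal: Car 31→Request R4 ($48), Car 58→Request R7 ($35), Car 85→Request R1 ($45), Car 91→Request R3 ($58), Car 27→Request R2 ($62), Car 70→Request R5 ($65) — total 48+35+45+58+62+65 = $313.
Every other assignment is strictly worse.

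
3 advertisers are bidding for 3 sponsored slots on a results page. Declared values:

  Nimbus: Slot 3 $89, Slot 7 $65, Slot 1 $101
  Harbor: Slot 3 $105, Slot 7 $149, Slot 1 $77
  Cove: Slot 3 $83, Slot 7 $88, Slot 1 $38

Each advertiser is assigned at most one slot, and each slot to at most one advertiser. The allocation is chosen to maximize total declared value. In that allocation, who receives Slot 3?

Optimal: Nimbus→Slot 1 ($101), Harbor→Slot 7 ($149), Cove→Slot 3 ($83) — total 101+149+83 = $333.
Column-greedy (each slot in turn goes to its best remaining advertiser) gives $294, worse by 39.
Swapping Nimbus↔Cove (Nimbus→Slot 3 $89, Cove→Slot 1 $38) loses 57.
Cove's own top slot is Slot 7 ($88), but forcing Cove→Slot 7 and reassigning the rest optimally gives only $294 — worse by 39.

Cove receives Slot 3.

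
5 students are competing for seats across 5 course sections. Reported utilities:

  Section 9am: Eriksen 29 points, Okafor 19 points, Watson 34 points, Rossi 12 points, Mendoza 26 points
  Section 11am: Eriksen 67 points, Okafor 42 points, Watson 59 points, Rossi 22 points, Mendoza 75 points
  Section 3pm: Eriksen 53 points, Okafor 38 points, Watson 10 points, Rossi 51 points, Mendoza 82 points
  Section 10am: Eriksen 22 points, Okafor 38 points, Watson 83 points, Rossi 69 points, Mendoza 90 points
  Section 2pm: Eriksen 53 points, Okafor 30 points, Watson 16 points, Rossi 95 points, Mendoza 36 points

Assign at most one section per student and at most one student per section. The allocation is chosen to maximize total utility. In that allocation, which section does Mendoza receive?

Optimal: Eriksen→Section 11am (67 points), Okafor→Section 9am (19 points), Watson→Section 10am (83 points), Rossi→Section 2pm (95 points), Mendoza→Section 3pm (82 points) — total 67+19+83+95+82 = 346 points.
Column-greedy (each section in turn goes to its best remaining student) gives 261 points, worse by 85.
Mendoza's own top section is Section 10am (90 points), but forcing Mendoza→Section 10am and reassigning the rest optimally gives only 324 points — worse by 22.

Mendoza receives Section 3pm.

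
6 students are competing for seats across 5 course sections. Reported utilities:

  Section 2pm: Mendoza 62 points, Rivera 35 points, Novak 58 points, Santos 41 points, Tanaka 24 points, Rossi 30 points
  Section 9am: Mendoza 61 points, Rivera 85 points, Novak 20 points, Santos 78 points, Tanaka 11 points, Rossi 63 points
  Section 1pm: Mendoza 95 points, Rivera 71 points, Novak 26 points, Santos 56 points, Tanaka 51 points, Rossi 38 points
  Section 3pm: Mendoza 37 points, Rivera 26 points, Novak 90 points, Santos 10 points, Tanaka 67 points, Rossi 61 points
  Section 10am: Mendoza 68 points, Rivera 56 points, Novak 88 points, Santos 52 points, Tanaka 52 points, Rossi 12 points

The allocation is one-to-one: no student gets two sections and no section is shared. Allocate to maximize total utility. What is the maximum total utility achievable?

Max total: 376 points

Optimal: Santos→Section 2pm (41 points), Rivera→Section 9am (85 points), Mendoza→Section 1pm (95 points), Tanaka→Section 3pm (67 points), Novak→Section 10am (88 points) — total 41+85+95+67+88 = 376 points.
Column-greedy (each section in turn goes to its best remaining student) gives 345 points, worse by 31.
Swapping Mendoza↔Rivera (Mendoza→Section 9am 61 points, Rivera→Section 1pm 71 points) loses 48.
Every other assignment is strictly worse.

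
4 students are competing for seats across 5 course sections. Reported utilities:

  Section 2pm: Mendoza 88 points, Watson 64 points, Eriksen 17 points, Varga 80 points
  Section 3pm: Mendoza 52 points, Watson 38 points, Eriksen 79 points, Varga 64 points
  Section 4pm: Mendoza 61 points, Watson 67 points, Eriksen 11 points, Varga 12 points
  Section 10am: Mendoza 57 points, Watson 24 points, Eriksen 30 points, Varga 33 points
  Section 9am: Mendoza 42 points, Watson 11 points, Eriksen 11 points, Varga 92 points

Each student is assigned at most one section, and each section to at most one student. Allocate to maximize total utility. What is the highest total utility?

Optimal: Mendoza→Section 2pm (88 points), Watson→Section 4pm (67 points), Eriksen→Section 3pm (79 points), Varga→Section 9am (92 points) — total 88+67+79+92 = 326 points.
Column-greedy (each section in turn goes to its best remaining student) gives 267 points, worse by 59.
Next-best assignment: Mendoza→Section 4pm, Watson→Section 2pm, Eriksen→Section 3pm, Varga→Section 9am = 296 points.
Swapping Mendoza↔Watson (Mendoza→Section 4pm 61 points, Watson→Section 2pm 64 points) loses 30.
No other one-to-one assignment exceeds 326 points.

Max total: 326 points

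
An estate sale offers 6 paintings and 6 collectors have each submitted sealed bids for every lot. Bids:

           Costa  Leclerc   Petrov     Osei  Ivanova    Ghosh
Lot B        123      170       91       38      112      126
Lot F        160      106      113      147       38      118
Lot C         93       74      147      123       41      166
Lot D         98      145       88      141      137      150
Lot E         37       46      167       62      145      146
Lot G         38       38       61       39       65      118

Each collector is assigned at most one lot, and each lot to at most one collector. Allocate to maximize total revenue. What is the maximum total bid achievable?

Max total: $881

Optimal: Costa→Lot F ($160), Leclerc→Lot B ($170), Petrov→Lot C ($147), Osei→Lot D ($141), Ivanova→Lot E ($145), Ghosh→Lot G ($118) — total 160+170+147+141+145+118 = $881.
Row-greedy (each collector in turn takes its best remaining lot) gives $869, worse by 12.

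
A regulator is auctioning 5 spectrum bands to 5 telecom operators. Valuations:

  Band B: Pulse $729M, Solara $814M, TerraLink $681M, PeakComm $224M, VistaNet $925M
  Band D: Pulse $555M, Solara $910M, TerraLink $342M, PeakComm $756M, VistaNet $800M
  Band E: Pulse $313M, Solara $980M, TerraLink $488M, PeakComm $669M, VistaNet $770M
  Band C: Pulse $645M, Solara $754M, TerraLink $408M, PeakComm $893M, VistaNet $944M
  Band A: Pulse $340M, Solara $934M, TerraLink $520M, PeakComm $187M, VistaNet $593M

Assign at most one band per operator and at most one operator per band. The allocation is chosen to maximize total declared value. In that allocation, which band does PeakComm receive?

PeakComm receives Band D.

Optimal: Pulse→Band B ($729M), Solara→Band E ($980M), TerraLink→Band A ($520M), PeakComm→Band D ($756M), VistaNet→Band C ($944M) — total 729+980+520+756+944 = $3929M.
Column-greedy (each band in turn goes to its best remaining operator) gives $3669M, worse by 260.
Next-best assignment: Pulse→Band B, Solara→Band E, TerraLink→Band A, PeakComm→Band C, VistaNet→Band D = $3922M.
Swapping Pulse↔VistaNet (Pulse→Band C $645M, VistaNet→Band B $925M) loses 103.
Checked against all permutations: $3929M is optimal.
PeakComm's own top band is Band C ($893M), but forcing PeakComm→Band C and reassigning the rest optimally gives only $3922M — worse by 7.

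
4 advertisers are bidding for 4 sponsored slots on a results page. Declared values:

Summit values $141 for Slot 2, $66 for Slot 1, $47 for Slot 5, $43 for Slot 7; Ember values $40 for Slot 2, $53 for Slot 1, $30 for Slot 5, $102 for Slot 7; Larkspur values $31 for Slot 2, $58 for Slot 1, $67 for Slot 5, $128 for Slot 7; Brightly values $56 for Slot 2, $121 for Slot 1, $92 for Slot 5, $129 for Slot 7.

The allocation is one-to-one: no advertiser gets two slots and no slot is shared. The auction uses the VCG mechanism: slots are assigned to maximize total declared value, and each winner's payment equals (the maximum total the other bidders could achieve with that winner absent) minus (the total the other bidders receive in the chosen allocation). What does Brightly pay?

Efficient allocation: Summit→Slot 2 ($141), Ember→Slot 7 ($102), Larkspur→Slot 5 ($67), Brightly→Slot 1 ($121); total welfare W = $431.
Brightly receives Slot 1 at value $121, so the others get W − 121 = $310.
Without Brightly: best allocation of the remaining 3 bidders over all 4 slots is Summit→Slot 2 ($141), Ember→Slot 1 ($53), Larkspur→Slot 7 ($128), total $322.
VCG payment = (others' best without Brightly) − (others' welfare with Brightly) = 322 − 310 = $12.

Brightly pays $12.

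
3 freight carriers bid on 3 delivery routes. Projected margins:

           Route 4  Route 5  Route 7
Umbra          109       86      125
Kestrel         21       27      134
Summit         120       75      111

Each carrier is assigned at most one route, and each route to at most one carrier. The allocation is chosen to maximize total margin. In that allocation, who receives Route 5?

Umbra receives Route 5.

Treat this as an assignment problem: match each carrier to one route.
Optimal: Umbra→Route 5 ($86k), Kestrel→Route 7 ($134k), Summit→Route 4 ($120k) — total 86+134+120 = $340k.
Next-best assignment: Umbra→Route 4, Kestrel→Route 7, Summit→Route 5 = $318k.
Swapping Umbra↔Summit (Umbra→Route 4 $109k, Summit→Route 5 $75k) loses 22.
Checked against all permutations: $340k is optimal.
Umbra's own top route is Route 7 ($125k), but forcing Umbra→Route 7 and reassigning the rest optimally gives only $272k — worse by 68.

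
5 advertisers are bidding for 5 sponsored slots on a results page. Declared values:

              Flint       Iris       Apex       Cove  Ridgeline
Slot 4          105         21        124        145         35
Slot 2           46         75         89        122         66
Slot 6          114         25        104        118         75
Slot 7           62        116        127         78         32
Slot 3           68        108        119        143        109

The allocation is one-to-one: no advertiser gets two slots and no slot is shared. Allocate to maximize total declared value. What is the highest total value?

Treat this as an assignment problem: match each advertiser to one slot.
Optimal: Flint→Slot 6 ($114), Iris→Slot 7 ($116), Apex→Slot 4 ($124), Cove→Slot 2 ($122), Ridgeline→Slot 3 ($109) — total 114+116+124+122+109 = $585.
Max-entry greedy (repeatedly take the single best remaining cell) gives $570, worse by 15.

Max total: $585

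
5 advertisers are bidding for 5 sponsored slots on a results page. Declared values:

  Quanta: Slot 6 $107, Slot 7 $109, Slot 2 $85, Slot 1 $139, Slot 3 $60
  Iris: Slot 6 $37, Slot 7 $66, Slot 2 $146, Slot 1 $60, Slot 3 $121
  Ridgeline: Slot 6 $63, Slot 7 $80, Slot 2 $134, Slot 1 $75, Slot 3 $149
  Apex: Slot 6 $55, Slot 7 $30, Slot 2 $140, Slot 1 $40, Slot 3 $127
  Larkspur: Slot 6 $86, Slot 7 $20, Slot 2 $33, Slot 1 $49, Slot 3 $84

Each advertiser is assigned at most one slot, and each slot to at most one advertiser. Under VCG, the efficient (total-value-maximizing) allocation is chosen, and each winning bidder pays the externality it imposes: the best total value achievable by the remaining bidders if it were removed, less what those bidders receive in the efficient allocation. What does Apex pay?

Apex pays $80.

Efficient allocation: Quanta→Slot 1 ($139), Iris→Slot 7 ($66), Ridgeline→Slot 3 ($149), Apex→Slot 2 ($140), Larkspur→Slot 6 ($86); total welfare W = $580.
Apex receives Slot 2 at value $140, so the others get W − 140 = $440.
Without Apex: best allocation of the remaining 4 bidders over all 5 slots is Quanta→Slot 1 ($139), Iris→Slot 2 ($146), Ridgeline→Slot 3 ($149), Larkspur→Slot 6 ($86), total $520.
VCG payment = (others' best without Apex) − (others' welfare with Apex) = 520 − 440 = $80.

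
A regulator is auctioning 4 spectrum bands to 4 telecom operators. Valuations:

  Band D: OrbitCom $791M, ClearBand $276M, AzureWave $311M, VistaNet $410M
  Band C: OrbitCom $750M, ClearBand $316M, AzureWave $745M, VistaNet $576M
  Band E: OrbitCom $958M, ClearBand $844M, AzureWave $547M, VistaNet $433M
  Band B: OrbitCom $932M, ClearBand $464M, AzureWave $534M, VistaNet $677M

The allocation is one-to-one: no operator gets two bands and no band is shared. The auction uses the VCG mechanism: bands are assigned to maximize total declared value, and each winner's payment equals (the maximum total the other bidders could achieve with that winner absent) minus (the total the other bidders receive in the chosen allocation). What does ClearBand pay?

ClearBand pays $167M.

Efficient allocation: OrbitCom→Band D ($791M), ClearBand→Band E ($844M), AzureWave→Band C ($745M), VistaNet→Band B ($677M); total welfare W = $3057M.
ClearBand receives Band E at value $844M, so the others get W − 844 = $2213M.
Without ClearBand: best allocation of the remaining 3 bidders over all 4 bands is OrbitCom→Band E ($958M), AzureWave→Band C ($745M), VistaNet→Band B ($677M), total $2380M.
VCG payment = (others' best without ClearBand) − (others' welfare with ClearBand) = 2380 − 2213 = $167M.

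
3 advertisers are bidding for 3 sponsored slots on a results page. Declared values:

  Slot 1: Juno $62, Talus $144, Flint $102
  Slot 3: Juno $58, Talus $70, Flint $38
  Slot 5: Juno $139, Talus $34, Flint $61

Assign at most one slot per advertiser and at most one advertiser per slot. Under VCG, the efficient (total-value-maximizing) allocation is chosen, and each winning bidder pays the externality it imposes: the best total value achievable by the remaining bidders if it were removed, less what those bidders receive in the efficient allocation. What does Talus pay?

Efficient allocation: Juno→Slot 5 ($139), Talus→Slot 1 ($144), Flint→Slot 3 ($38); total welfare W = $321.
Talus receives Slot 1 at value $144, so the others get W − 144 = $177.
Without Talus: best allocation of the remaining 2 bidders over all 3 slots is Juno→Slot 5 ($139), Flint→Slot 1 ($102), total $241.
VCG payment = (others' best without Talus) − (others' welfare with Talus) = 241 − 177 = $64.

Talus pays $64.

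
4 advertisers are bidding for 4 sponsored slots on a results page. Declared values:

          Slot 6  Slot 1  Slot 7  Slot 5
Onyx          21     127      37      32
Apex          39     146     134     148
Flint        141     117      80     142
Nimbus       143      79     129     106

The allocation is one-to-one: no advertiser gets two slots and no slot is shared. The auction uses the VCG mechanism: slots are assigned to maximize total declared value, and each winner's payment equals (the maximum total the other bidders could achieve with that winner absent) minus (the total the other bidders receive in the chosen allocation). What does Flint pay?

Efficient allocation: Onyx→Slot 1 ($127), Apex→Slot 7 ($134), Flint→Slot 5 ($142), Nimbus→Slot 6 ($143); total welfare W = $546.
Flint receives Slot 5 at value $142, so the others get W − 142 = $404.
Without Flint: best allocation of the remaining 3 bidders over all 4 slots is Onyx→Slot 1 ($127), Apex→Slot 5 ($148), Nimbus→Slot 6 ($143), total $418.
VCG payment = (others' best without Flint) − (others' welfare with Flint) = 418 − 404 = $14.

Flint pays $14.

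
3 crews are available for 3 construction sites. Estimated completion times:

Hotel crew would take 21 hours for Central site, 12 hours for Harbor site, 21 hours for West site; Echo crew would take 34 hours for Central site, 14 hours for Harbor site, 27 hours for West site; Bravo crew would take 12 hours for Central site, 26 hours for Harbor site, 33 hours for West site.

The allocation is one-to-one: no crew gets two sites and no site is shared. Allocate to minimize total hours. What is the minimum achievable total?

Minimum total: 47 hours

Optimal: Hotel crew→West site (21 hours), Echo crew→Harbor site (14 hours), Bravo crew→Central site (12 hours) — total 21+14+12 = 47 hours.
Row-greedy (each crew in turn takes its cheapest remaining site) gives 51 hours, worse by 4.
Every other assignment is strictly worse.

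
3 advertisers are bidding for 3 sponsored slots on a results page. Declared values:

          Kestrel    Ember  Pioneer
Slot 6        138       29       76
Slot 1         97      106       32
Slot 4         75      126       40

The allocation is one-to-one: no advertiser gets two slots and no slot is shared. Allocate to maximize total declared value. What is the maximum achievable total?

Max total: $299

Optimal: Kestrel→Slot 1 ($97), Ember→Slot 4 ($126), Pioneer→Slot 6 ($76) — total 97+126+76 = $299.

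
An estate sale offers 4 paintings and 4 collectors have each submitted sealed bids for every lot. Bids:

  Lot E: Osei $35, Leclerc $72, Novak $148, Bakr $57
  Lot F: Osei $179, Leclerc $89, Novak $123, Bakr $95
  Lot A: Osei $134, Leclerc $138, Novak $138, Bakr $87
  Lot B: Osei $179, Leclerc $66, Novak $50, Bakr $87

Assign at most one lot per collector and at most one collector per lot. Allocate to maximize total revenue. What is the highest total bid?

Max total: $560

Treat this as an assignment problem: match each collector to one lot.
Optimal: Osei→Lot B ($179), Leclerc→Lot A ($138), Novak→Lot E ($148), Bakr→Lot F ($95) — total 179+138+148+95 = $560.
Column-greedy (each lot in turn goes to its best remaining collector) gives $552, worse by 8.
No other one-to-one assignment exceeds $560.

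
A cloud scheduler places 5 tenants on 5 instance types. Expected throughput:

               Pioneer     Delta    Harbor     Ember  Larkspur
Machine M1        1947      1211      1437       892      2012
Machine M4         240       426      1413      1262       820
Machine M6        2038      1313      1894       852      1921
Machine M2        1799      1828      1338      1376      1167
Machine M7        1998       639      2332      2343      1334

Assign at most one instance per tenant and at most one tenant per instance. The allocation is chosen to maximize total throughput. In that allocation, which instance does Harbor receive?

Harbor receives Machine M4.

Optimal: Pioneer→Machine M6 (2038 ops/s), Delta→Machine M2 (1828 ops/s), Harbor→Machine M4 (1413 ops/s), Ember→Machine M7 (2343 ops/s), Larkspur→Machine M1 (2012 ops/s) — total 2038+1828+1413+2343+2012 = 9634 ops/s.
Row-greedy (each tenant in turn takes its best remaining instance) gives 9472 ops/s, worse by 162.
Next-best assignment: Pioneer→Machine M6, Delta→Machine M2, Harbor→Machine M7, Ember→Machine M4, Larkspur→Machine M1 = 9472 ops/s.
Harbor's own top instance is Machine M7 (2332 ops/s), but forcing Harbor→Machine M7 and reassigning the rest optimally gives only 9472 ops/s — worse by 162.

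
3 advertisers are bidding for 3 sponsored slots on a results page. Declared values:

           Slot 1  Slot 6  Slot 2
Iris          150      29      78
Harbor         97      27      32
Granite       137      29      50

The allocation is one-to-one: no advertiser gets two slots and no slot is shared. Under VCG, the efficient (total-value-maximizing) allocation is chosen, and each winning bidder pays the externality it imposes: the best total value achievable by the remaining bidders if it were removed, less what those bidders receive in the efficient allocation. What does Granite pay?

Efficient allocation: Iris→Slot 2 ($78), Harbor→Slot 6 ($27), Granite→Slot 1 ($137); total welfare W = $242.
Granite receives Slot 1 at value $137, so the others get W − 137 = $105.
Without Granite: best allocation of the remaining 2 bidders over all 3 slots is Iris→Slot 1 ($150), Harbor→Slot 2 ($32), total $182.
VCG payment = (others' best without Granite) − (others' welfare with Granite) = 182 − 105 = $77.

Granite pays $77.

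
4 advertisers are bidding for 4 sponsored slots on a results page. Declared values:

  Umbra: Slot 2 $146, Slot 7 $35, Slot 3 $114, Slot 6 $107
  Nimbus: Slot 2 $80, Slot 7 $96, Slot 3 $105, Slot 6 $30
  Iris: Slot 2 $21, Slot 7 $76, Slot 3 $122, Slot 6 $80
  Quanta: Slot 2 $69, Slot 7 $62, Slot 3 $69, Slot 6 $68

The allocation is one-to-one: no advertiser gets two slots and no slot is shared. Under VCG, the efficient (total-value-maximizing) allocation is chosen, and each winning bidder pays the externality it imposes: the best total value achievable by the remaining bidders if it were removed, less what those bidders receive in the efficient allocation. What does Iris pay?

Efficient allocation: Umbra→Slot 2 ($146), Nimbus→Slot 7 ($96), Iris→Slot 3 ($122), Quanta→Slot 6 ($68); total welfare W = $432.
Iris receives Slot 3 at value $122, so the others get W − 122 = $310.
Without Iris: best allocation of the remaining 3 bidders over all 4 slots is Umbra→Slot 2 ($146), Nimbus→Slot 3 ($105), Quanta→Slot 6 ($68), total $319.
VCG payment = (others' best without Iris) − (others' welfare with Iris) = 319 − 310 = $9.

Iris pays $9.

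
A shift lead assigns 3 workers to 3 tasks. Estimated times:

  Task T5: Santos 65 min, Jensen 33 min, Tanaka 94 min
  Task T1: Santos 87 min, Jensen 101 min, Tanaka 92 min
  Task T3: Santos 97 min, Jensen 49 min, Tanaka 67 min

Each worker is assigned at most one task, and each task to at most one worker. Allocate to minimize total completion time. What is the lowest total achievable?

Minimum total: 187 min

This is the linear assignment problem.
Optimal: Santos→Task T1 (87 min), Jensen→Task T5 (33 min), Tanaka→Task T3 (67 min) — total 87+33+67 = 187 min.
Row-greedy (each worker in turn takes its cheapest remaining task) gives 206 min, worse by 19.
Next-best assignment: Santos→Task T5, Jensen→Task T3, Tanaka→Task T1 = 206 min.
Swapping Santos↔Jensen (Santos→Task T5 65 min, Jensen→Task T1 101 min) adds 46.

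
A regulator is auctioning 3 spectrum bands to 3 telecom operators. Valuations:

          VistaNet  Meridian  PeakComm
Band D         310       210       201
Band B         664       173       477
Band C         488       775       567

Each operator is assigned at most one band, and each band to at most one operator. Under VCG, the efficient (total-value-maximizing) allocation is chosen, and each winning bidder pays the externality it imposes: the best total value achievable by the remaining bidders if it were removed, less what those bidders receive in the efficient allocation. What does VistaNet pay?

VistaNet pays $276M.

Efficient allocation: VistaNet→Band B ($664M), Meridian→Band C ($775M), PeakComm→Band D ($201M); total welfare W = $1640M.
VistaNet receives Band B at value $664M, so the others get W − 664 = $976M.
Without VistaNet: best allocation of the remaining 2 bidders over all 3 bands is Meridian→Band C ($775M), PeakComm→Band B ($477M), total $1252M.
VCG payment = (others' best without VistaNet) − (others' welfare with VistaNet) = 1252 − 976 = $276M.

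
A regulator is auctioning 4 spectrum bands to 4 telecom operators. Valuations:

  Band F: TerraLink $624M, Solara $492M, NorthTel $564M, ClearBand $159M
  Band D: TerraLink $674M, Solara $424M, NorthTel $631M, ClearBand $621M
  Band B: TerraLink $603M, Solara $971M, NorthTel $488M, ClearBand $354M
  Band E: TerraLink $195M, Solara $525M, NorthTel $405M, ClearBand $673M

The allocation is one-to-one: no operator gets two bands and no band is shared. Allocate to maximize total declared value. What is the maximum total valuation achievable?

Maximum total: $2899M

This is the linear assignment problem.
Optimal: TerraLink→Band F ($624M), Solara→Band B ($971M), NorthTel→Band D ($631M), ClearBand→Band E ($673M) — total 624+971+631+673 = $2899M.
Row-greedy (each operator in turn takes its best remaining band) gives $2882M, worse by 17.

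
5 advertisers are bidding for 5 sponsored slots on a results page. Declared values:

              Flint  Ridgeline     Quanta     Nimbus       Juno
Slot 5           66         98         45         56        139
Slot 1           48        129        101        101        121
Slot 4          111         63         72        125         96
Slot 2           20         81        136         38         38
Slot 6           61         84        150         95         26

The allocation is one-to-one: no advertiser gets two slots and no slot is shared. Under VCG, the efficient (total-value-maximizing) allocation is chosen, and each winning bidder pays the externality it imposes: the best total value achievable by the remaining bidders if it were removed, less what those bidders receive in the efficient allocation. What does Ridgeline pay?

Ridgeline pays $20.

Efficient allocation: Flint→Slot 4 ($111), Ridgeline→Slot 1 ($129), Quanta→Slot 2 ($136), Nimbus→Slot 6 ($95), Juno→Slot 5 ($139); total welfare W = $610.
Ridgeline receives Slot 1 at value $129, so the others get W − 129 = $481.
Without Ridgeline: best allocation of the remaining 4 bidders over all 5 slots is Flint→Slot 4 ($111), Quanta→Slot 6 ($150), Nimbus→Slot 1 ($101), Juno→Slot 5 ($139), total $501.
VCG payment = (others' best without Ridgeline) − (others' welfare with Ridgeline) = 501 − 481 = $20.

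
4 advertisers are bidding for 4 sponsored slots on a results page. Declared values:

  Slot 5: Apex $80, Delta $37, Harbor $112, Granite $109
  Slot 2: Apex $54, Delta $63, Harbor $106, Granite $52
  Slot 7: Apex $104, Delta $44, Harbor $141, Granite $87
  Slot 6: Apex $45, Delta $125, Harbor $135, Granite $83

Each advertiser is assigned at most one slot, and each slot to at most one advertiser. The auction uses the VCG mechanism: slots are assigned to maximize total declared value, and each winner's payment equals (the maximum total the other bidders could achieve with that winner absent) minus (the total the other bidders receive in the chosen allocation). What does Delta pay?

Efficient allocation: Apex→Slot 7 ($104), Delta→Slot 6 ($125), Harbor→Slot 2 ($106), Granite→Slot 5 ($109); total welfare W = $444.
Delta receives Slot 6 at value $125, so the others get W − 125 = $319.
Without Delta: best allocation of the remaining 3 bidders over all 4 slots is Apex→Slot 7 ($104), Harbor→Slot 6 ($135), Granite→Slot 5 ($109), total $348.
VCG payment = (others' best without Delta) − (others' welfare with Delta) = 348 − 319 = $29.

Delta pays $29.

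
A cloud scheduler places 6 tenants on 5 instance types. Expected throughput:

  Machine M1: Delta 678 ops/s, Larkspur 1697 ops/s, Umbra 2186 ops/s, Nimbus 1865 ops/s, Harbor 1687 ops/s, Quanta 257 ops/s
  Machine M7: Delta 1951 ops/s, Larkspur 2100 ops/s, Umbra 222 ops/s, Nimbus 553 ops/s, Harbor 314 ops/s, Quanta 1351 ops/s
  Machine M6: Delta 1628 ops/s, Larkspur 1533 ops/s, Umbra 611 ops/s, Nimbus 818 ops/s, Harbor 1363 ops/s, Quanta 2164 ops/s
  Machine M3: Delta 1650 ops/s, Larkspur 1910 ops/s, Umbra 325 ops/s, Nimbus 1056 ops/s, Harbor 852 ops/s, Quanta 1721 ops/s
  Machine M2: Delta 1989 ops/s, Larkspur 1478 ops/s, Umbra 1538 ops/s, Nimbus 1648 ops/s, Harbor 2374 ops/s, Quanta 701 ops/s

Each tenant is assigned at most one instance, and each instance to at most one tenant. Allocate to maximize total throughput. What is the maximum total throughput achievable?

Maximum total: 10585 ops/s

Optimal: Umbra→Machine M1 (2186 ops/s), Delta→Machine M7 (1951 ops/s), Quanta→Machine M6 (2164 ops/s), Larkspur→Machine M3 (1910 ops/s), Harbor→Machine M2 (2374 ops/s) — total 2186+1951+2164+1910+2374 = 10585 ops/s.
Max-entry greedy (repeatedly take the single best remaining cell) gives 10474 ops/s, worse by 111.
Next-best assignment: Umbra→Machine M1, Larkspur→Machine M7, Quanta→Machine M6, Delta→Machine M3, Harbor→Machine M2 = 10474 ops/s.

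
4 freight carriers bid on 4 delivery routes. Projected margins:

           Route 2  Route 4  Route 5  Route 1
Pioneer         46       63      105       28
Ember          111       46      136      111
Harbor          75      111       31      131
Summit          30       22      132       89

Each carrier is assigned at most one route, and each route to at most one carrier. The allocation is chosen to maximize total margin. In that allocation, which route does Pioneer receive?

Optimal: Pioneer→Route 4 ($63k), Ember→Route 2 ($111k), Harbor→Route 1 ($131k), Summit→Route 5 ($132k) — total 63+111+131+132 = $437k.
Max-entry greedy (repeatedly take the single best remaining cell) gives $360k, worse by 77.
Swapping Harbor↔Summit (Harbor→Route 5 $31k, Summit→Route 1 $89k) loses 143.
Checked against all permutations: $437k is optimal.
Pioneer's own top route is Route 5 ($105k), but forcing Pioneer→Route 5 and reassigning the rest optimally gives only $416k — worse by 21.

Pioneer receives Route 4.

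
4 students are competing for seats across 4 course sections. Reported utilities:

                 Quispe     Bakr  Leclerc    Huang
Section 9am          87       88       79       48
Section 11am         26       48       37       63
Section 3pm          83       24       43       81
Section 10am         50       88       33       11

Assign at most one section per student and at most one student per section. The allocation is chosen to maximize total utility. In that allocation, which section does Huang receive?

Huang receives Section 11am.

Optimal: Quispe→Section 3pm (83 points), Bakr→Section 10am (88 points), Leclerc→Section 9am (79 points), Huang→Section 11am (63 points) — total 83+88+79+63 = 313 points.
Row-greedy (each student in turn takes its best remaining section) gives 281 points, worse by 32.
Next-best assignment: Quispe→Section 9am, Bakr→Section 10am, Leclerc→Section 11am, Huang→Section 3pm = 293 points.
Every other assignment is strictly worse.
Huang's own top section is Section 3pm (81 points), but forcing Huang→Section 3pm and reassigning the rest optimally gives only 293 points — worse by 20.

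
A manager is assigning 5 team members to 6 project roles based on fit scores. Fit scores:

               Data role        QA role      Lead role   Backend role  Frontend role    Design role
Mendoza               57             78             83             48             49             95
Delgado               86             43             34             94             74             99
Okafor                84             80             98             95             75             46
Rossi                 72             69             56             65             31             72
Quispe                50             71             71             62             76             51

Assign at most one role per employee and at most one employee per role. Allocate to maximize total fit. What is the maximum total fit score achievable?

Max total: 435 pts

This is a one-to-one assignment (maximum-weight bipartite matching).
Optimal: Mendoza→Design role (95 pts), Delgado→Backend role (94 pts), Okafor→Lead role (98 pts), Rossi→Data role (72 pts), Quispe→Frontend role (76 pts) — total 95+94+98+72+76 = 435 pts.
Column-greedy (each role in turn goes to its best remaining employee) gives 390 pts, worse by 45.
Checked against all permutations: 435 pts is optimal.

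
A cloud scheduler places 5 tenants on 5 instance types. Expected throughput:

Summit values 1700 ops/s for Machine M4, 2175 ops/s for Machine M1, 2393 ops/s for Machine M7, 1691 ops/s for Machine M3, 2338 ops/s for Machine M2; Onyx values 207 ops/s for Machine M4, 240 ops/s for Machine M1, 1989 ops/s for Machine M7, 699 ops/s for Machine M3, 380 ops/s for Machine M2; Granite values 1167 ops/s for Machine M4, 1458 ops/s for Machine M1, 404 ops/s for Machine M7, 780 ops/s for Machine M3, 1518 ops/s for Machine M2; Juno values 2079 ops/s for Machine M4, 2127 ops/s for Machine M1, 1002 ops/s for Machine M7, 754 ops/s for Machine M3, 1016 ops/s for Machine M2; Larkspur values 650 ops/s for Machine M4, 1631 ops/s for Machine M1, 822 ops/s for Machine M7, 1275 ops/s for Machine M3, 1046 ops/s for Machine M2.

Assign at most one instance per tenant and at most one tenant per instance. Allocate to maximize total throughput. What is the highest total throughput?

Optimal: Summit→Machine M2 (2338 ops/s), Onyx→Machine M7 (1989 ops/s), Granite→Machine M1 (1458 ops/s), Juno→Machine M4 (2079 ops/s), Larkspur→Machine M3 (1275 ops/s) — total 2338+1989+1458+2079+1275 = 9139 ops/s.
Column-greedy (each instance in turn goes to its best remaining tenant) gives 9036 ops/s, worse by 103.
Swapping Larkspur↔Juno (Larkspur→Machine M4 650 ops/s, Juno→Machine M3 754 ops/s) loses 1950.

Max total: 9139 ops/s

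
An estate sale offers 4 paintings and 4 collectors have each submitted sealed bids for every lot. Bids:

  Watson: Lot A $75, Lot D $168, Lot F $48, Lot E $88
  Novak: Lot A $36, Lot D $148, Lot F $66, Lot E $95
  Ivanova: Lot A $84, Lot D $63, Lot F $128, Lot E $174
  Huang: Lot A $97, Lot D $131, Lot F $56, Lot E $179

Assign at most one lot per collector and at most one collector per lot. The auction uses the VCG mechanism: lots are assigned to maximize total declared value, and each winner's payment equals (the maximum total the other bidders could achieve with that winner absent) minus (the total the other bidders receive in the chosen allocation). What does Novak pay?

Efficient allocation: Watson→Lot A ($75), Novak→Lot D ($148), Ivanova→Lot F ($128), Huang→Lot E ($179); total welfare W = $530.
Novak receives Lot D at value $148, so the others get W − 148 = $382.
Without Novak: best allocation of the remaining 3 bidders over all 4 lots is Watson→Lot D ($168), Ivanova→Lot F ($128), Huang→Lot E ($179), total $475.
VCG payment = (others' best without Novak) − (others' welfare with Novak) = 475 − 382 = $93.

Novak pays $93.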